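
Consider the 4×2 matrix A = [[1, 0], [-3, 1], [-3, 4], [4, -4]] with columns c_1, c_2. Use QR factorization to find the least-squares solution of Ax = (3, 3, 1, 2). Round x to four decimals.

q_1 = c_1/‖c_1‖ = (1, -3, -3, 4)/5.9161 = (0.1690, -0.5071, -0.5071, 0.6761).
r_{12} = q_1·c_2 = -5.2400.
u_2 = c_2 + 5.2400·q_1 = (0.8857, -1.6571, 1.3429, -0.4571).
‖u_2‖ = 2.3543, so q_2 = (0.3762, -0.7039, 0.5704, -0.1942).
Qᵀb = (-0.1690, -0.8010).
Back-substitute: x_2 = -0.8010/2.3543 = -0.3402.
x_1 = (-0.1690 + 5.2400·(-0.3402))/5.9161 = -0.3299.

x = (-0.3299, -0.3402)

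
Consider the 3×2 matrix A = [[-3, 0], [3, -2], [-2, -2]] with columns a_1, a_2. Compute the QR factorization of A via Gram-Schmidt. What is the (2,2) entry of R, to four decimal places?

e_1 = a_1/‖a_1‖ = (-3, 3, -2)/4.6904 = (-0.6396, 0.6396, -0.4264).
r_{12} = e_1·a_2 = -0.4264.
u_2 = a_2 + 0.4264·e_1 = (-0.2727, -1.7273, -2.1818).
r_{22} = ‖u_2‖ = 2.7961.

r_{22} = 2.7961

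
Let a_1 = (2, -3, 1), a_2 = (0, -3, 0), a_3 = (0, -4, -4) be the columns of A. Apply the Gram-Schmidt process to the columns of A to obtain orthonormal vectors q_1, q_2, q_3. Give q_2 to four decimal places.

a_1 = (2, -3, 1); ‖a_1‖ = 3.7417, so q_1 = (0.5345, -0.8018, 0.2673).
q_1·a_2 = 0.5345·0 + (-0.8018)·(-3) + 0.2673·0 = 2.4054.
u_2 = a_2 − 2.4054·q_1 = (-1.2857, -1.0714, -0.6429).
‖u_2‖ = 1.7928, so q_2 = (-0.7171, -0.5976, -0.3586).

q_2 = (-0.7171, -0.5976, -0.3586)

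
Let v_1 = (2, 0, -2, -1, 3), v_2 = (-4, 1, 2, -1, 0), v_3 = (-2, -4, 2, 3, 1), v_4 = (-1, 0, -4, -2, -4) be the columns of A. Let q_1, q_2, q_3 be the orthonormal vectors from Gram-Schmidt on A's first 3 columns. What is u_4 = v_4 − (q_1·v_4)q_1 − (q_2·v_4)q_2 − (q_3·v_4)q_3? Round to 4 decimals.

u_4 = (-1.9995, -2.0449, -3.5738, -1.1945, -1.4477)

q_1 = v_1/‖v_1‖ = (2, 0, -2, -1, 3)/4.2426 = (0.4714, 0.0000, -0.4714, -0.2357, 0.7071).
r_{12} = q_1·v_2 = -2.5927.
u_2 = v_2 + 2.5927·q_1 = (-2.7778, 1.0000, 0.7778, -1.6111, 1.8333).
‖u_2‖ = 3.9087, so q_2 = (-0.7107, 0.2558, 0.1990, -0.4122, 0.4690).
r_{13} = q_1·v_3 = -1.8856; r_{23} = q_2·v_3 = 0.0284.
u_3 = v_3 + 1.8856·q_1 − 0.0284·q_2 = (-1.0909, -4.0073, 1.1055, 2.5673, 2.3200).
‖u_3‖ = 5.5176, so q_3 = (-0.1977, -0.7263, 0.2004, 0.4653, 0.4205).
r_{14} = q_1·v_4 = -0.9428; r_{24} = q_2·v_4 = -1.1371; r_{34} = q_3·v_4 = -3.2162.
u_4 = v_4 + 0.9428·q_1 + 1.1371·q_2 + 3.2162·q_3 = (-1.9995, -2.0449, -3.5738, -1.1945, -1.4477).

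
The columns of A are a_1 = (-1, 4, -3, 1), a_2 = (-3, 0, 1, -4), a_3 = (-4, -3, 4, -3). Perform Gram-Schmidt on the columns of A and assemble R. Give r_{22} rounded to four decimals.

a_1 = (-1, 4, -3, 1); ‖a_1‖ = 5.1962, so e_1 = (-0.1925, 0.7698, -0.5774, 0.1925).
e_1·a_2 = (-0.1925)·(-3) + 0.7698·0 + (-0.5774)·1 + 0.1925·(-4) = -0.7698.
u_2 = a_2 + 0.7698·e_1 = (-3.1481, 0.5926, 0.5556, -3.8519).
r_{22} = ‖u_2‖ = 5.0406.

r_{22} = 5.0406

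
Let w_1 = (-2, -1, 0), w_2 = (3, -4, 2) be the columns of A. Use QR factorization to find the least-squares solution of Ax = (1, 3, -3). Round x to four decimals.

x = (-1.2411, -0.6028)

w_1 = (-2, -1, 0); ‖w_1‖ = 2.2361, so e_1 = (-0.8944, -0.4472, 0.0000).
e_1·w_2 = (-0.8944)·3 + (-0.4472)·(-4) + 0.0000·2 = -0.8944.
u_2 = w_2 + 0.8944·e_1 = (2.2000, -4.4000, 2.0000).
‖u_2‖ = 5.3104, so e_2 = (0.4143, -0.8286, 0.3766).
Qᵀb = (-2.2361, -3.2013).
Back-substitute: x_2 = -3.2013/5.3104 = -0.6028.
x_1 = (-2.2361 + 0.8944·(-0.6028))/2.2361 = -1.2411.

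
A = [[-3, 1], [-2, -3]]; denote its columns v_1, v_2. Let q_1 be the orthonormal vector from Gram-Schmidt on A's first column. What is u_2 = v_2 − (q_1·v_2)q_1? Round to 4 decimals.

u_2 = (1.6923, -2.5385)

v_1 = (-3, -2); ‖v_1‖ = 3.6056, so q_1 = (-0.8321, -0.5547).
q_1·v_2 = (-0.8321)·1 + (-0.5547)·(-3) = 0.8321.
u_2 = v_2 − 0.8321·q_1 = (1.6923, -2.5385).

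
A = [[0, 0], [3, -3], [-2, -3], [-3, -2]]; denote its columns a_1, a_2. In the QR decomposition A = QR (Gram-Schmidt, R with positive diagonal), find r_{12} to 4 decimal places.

r_{12} = 0.6396

a_1 = (0, 3, -2, -3); ‖a_1‖ = 4.6904, so e_1 = (0.0000, 0.6396, -0.4264, -0.6396).
r_{12} = e_1·a_2 = 0.6396.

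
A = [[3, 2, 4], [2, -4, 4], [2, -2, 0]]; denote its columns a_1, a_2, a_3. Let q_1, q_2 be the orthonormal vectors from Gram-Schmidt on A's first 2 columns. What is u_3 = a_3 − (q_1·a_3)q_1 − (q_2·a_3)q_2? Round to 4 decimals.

a_1 = (3, 2, 2); ‖a_1‖ = 4.1231, so q_1 = (0.7276, 0.4851, 0.4851).
q_1·a_2 = 0.7276·2 + 0.4851·(-4) + 0.4851·(-2) = -1.4552.
u_2 = a_2 + 1.4552·q_1 = (3.0588, -3.2941, -1.2941).
‖u_2‖ = 4.6779, so q_2 = (0.6539, -0.7042, -0.2766).
q_1·a_3 = 0.7276·4 + 0.4851·4 + 0.4851·0 = 4.8507; q_2·a_3 = 0.6539·4 + (-0.7042)·4 + (-0.2766)·0 = -0.2012.
u_3 = a_3 − 4.8507·q_1 + 0.2012·q_2 = (0.6022, 1.5054, -2.4086).

u_3 = (0.6022, 1.5054, -2.4086)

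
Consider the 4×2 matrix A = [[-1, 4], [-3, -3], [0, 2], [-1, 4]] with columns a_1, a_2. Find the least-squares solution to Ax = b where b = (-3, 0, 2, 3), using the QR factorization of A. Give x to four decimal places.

a_1 = (-1, -3, 0, -1); ‖a_1‖ = 3.3166, so e_1 = (-0.3015, -0.9045, 0.0000, -0.3015).
e_1·a_2 = (-0.3015)·4 + (-0.9045)·(-3) + 0.0000·2 + (-0.3015)·4 = 0.3015.
u_2 = a_2 − 0.3015·e_1 = (4.0909, -2.7273, 2.0000, 4.0909).
‖u_2‖ = 6.7014, so e_2 = (0.6105, -0.4070, 0.2984, 0.6105).
Qᵀb = (0.0000, 0.5969).
Back-substitute: x_2 = 0.5969/6.7014 = 0.0891.
x_1 = (0.0000 − 0.3015·0.0891)/3.3166 = -0.0081.

x = (-0.0081, 0.0891)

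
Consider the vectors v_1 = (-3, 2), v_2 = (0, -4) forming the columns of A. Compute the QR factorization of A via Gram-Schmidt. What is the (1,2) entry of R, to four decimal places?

r_{12} = -2.2188

v_1 = (-3, 2); ‖v_1‖ = 3.6056, so e_1 = (-0.8321, 0.5547).
r_{12} = e_1·v_2 = -2.2188.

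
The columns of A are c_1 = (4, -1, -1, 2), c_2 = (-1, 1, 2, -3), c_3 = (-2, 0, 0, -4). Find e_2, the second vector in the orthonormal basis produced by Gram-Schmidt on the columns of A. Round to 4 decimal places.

c_1 = (4, -1, -1, 2); ‖c_1‖ = 4.6904, so e_1 = (0.8528, -0.2132, -0.2132, 0.4264).
e_1·c_2 = 0.8528·(-1) + (-0.2132)·1 + (-0.2132)·2 + 0.4264·(-3) = -2.7716.
u_2 = c_2 + 2.7716·e_1 = (1.3636, 0.4091, 1.4091, -1.8182).
‖u_2‖ = 2.7052, so e_2 = (0.5041, 0.1512, 0.5209, -0.6721).

e_2 = (0.5041, 0.1512, 0.5209, -0.6721)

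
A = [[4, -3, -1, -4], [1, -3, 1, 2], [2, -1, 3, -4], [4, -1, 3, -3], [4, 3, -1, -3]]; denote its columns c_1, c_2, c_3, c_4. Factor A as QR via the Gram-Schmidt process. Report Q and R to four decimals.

c_1 = (4, 1, 2, 4, 4); ‖c_1‖ = 7.2801, so q_1 = (0.5494, 0.1374, 0.2747, 0.5494, 0.5494).
q_1·c_2 = 0.5494·(-3) + 0.1374·(-3) + 0.2747·(-1) + 0.5494·(-1) + 0.5494·3 = -1.2362.
u_2 = c_2 + 1.2362·q_1 = (-2.3208, -2.8302, -0.6604, -0.3208, 3.6792).
‖u_2‖ = 5.2413, so q_2 = (-0.4428, -0.5400, -0.1260, -0.0612, 0.7020).
q_1·c_3 = 0.5494·(-1) + 0.1374·1 + 0.2747·3 + 0.5494·3 + 0.5494·(-1) = 1.5110; q_2·c_3 = (-0.4428)·(-1) + (-0.5400)·1 + (-0.1260)·3 + (-0.0612)·3 + 0.7020·(-1) = -1.3607.
u_3 = c_3 − 1.5110·q_1 + 1.3607·q_2 = (-2.4327, 0.0577, 2.4135, 2.0865, -0.8750).
‖u_3‖ = 4.1067, so q_3 = (-0.5924, 0.0140, 0.5877, 0.5081, -0.2131).
q_1·c_4 = 0.5494·(-4) + 0.1374·2 + 0.2747·(-4) + 0.5494·(-3) + 0.5494·(-3) = -6.3186; q_2·c_4 = (-0.4428)·(-4) + (-0.5400)·2 + (-0.1260)·(-4) + (-0.0612)·(-3) + 0.7020·(-3) = -0.7272; q_3·c_4 = (-0.5924)·(-4) + 0.0140·2 + 0.5877·(-4) + 0.5081·(-3) + (-0.2131)·(-3) = -0.8382.
u_4 = c_4 + 6.3186·q_1 + 0.7272·q_2 + 0.8382·q_3 = (-1.3468, 2.4871, -1.8632, 0.8531, 0.8036).
‖u_4‖ = 3.5839, so q_4 = (-0.3758, 0.6940, -0.5199, 0.2380, 0.2242).

Q = [[0.5494, -0.4428, -0.5924, -0.3758], [0.1374, -0.5400, 0.0140, 0.6940], [0.2747, -0.1260, 0.5877, -0.5199], [0.5494, -0.0612, 0.5081, 0.2380], [0.5494, 0.7020, -0.2131, 0.2242]], R = [[7.2801, -1.2362, 1.5110, -6.3186], [0.0000, 5.2413, -1.3607, -0.7272], [0.0000, 0.0000, 4.1067, -0.8382], [0.0000, 0.0000, 0.0000, 3.5839]]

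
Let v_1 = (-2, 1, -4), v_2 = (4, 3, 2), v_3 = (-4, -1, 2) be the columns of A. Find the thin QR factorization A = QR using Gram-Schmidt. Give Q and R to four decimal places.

e_1 = v_1/‖v_1‖ = (-2, 1, -4)/4.5826 = (-0.4364, 0.2182, -0.8729).
r_{12} = e_1·v_2 = -2.8368.
u_2 = v_2 + 2.8368·e_1 = (2.7619, 3.6190, -0.4762).
‖u_2‖ = 4.5774, so e_2 = (0.6034, 0.7906, -0.1040).
r_{13} = e_1·v_3 = -0.2182; r_{23} = e_2·v_3 = -3.4122.
u_3 = v_3 + 0.2182·e_1 + 3.4122·e_2 = (-2.0364, 1.7455, 1.4545).
‖u_3‖ = 3.0511, so e_3 = (-0.6674, 0.5721, 0.4767).

Q = [[-0.4364, 0.6034, -0.6674], [0.2182, 0.7906, 0.5721], [-0.8729, -0.1040, 0.4767]], R = [[4.5826, -2.8368, -0.2182], [0.0000, 4.5774, -3.4122], [0.0000, 0.0000, 3.0511]]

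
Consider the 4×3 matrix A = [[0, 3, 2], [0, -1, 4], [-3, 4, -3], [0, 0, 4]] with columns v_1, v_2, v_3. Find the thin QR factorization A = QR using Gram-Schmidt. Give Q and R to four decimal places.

Q = [[0.0000, 0.9487, 0.2346], [0.0000, -0.3162, 0.7039], [-1.0000, 0.0000, 0.0000], [0.0000, 0.0000, 0.6704]], R = [[3.0000, -4.0000, 3.0000], [0.0000, 3.1623, 0.6325], [0.0000, 0.0000, 5.9666]]

v_1 = (0, 0, -3, 0); ‖v_1‖ = 3.0000, so q_1 = (0.0000, 0.0000, -1.0000, 0.0000).
q_1·v_2 = 0.0000·3 + 0.0000·(-1) + (-1.0000)·4 + 0.0000·0 = -4.0000.
u_2 = v_2 + 4.0000·q_1 = (3.0000, -1.0000, 0.0000, 0.0000).
‖u_2‖ = 3.1623, so q_2 = (0.9487, -0.3162, 0.0000, 0.0000).
q_1·v_3 = 0.0000·2 + 0.0000·4 + (-1.0000)·(-3) + 0.0000·4 = 3.0000; q_2·v_3 = 0.9487·2 + (-0.3162)·4 + 0.0000·(-3) + 0.0000·4 = 0.6325.
u_3 = v_3 − 3.0000·q_1 − 0.6325·q_2 = (1.4000, 4.2000, 0.0000, 4.0000).
‖u_3‖ = 5.9666, so q_3 = (0.2346, 0.7039, 0.0000, 0.6704).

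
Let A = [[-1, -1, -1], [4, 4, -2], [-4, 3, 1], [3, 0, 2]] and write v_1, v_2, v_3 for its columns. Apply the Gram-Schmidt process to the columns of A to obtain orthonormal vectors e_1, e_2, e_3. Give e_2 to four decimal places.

e_2 = (-0.1748, 0.6991, 0.6897, -0.0709)

v_1 = (-1, 4, -4, 3); ‖v_1‖ = 6.4807, so e_1 = (-0.1543, 0.6172, -0.6172, 0.4629).
e_1·v_2 = (-0.1543)·(-1) + 0.6172·4 + (-0.6172)·3 + 0.4629·0 = 0.7715.
u_2 = v_2 − 0.7715·e_1 = (-0.8810, 3.5238, 3.4762, -0.3571).
‖u_2‖ = 5.0403, so e_2 = (-0.1748, 0.6991, 0.6897, -0.0709).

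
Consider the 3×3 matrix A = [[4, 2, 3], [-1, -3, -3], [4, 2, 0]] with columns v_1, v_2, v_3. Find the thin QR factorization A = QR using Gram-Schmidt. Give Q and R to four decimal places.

Q = [[0.6963, -0.1231, 0.7071], [-0.1741, -0.9847, 0.0000], [0.6963, -0.1231, -0.7071]], R = [[5.7446, 3.3075, 2.6112], [0.0000, 2.4618, 2.5849], [0.0000, 0.0000, 2.1213]]

e_1 = v_1/‖v_1‖ = (4, -1, 4)/5.7446 = (0.6963, -0.1741, 0.6963).
r_{12} = e_1·v_2 = 3.3075.
u_2 = v_2 − 3.3075·e_1 = (-0.3030, -2.4242, -0.3030).
‖u_2‖ = 2.4618, so e_2 = (-0.1231, -0.9847, -0.1231).
r_{13} = e_1·v_3 = 2.6112; r_{23} = e_2·v_3 = 2.5849.
u_3 = v_3 − 2.6112·e_1 − 2.5849·e_2 = (1.5000, 0.0000, -1.5000).
‖u_3‖ = 2.1213, so e_3 = (0.7071, 0.0000, -0.7071).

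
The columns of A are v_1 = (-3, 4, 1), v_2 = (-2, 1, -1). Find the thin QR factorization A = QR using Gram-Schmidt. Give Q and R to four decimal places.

e_1 = v_1/‖v_1‖ = (-3, 4, 1)/5.0990 = (-0.5883, 0.7845, 0.1961).
r_{12} = e_1·v_2 = 1.7650.
u_2 = v_2 − 1.7650·e_1 = (-0.9615, -0.3846, -1.3462).
‖u_2‖ = 1.6984, so e_2 = (-0.5661, -0.2265, -0.7926).

Q = [[-0.5883, -0.5661], [0.7845, -0.2265], [0.1961, -0.7926]], R = [[5.0990, 1.7650], [0.0000, 1.6984]]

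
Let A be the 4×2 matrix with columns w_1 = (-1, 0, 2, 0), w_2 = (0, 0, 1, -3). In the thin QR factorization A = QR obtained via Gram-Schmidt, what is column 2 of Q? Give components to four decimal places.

e_2 = (0.1319, 0.0000, 0.0659, -0.9891)

w_1 = (-1, 0, 2, 0); ‖w_1‖ = 2.2361, so e_1 = (-0.4472, 0.0000, 0.8944, 0.0000).
e_1·w_2 = (-0.4472)·0 + 0.0000·0 + 0.8944·1 + 0.0000·(-3) = 0.8944.
u_2 = w_2 − 0.8944·e_1 = (0.4000, 0.0000, 0.2000, -3.0000).
‖u_2‖ = 3.0332, so e_2 = (0.1319, 0.0000, 0.0659, -0.9891).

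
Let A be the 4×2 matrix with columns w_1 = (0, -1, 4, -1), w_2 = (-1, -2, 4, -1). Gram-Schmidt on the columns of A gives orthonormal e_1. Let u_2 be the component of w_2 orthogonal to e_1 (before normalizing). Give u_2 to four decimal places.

w_1 = (0, -1, 4, -1); ‖w_1‖ = 4.2426, so e_1 = (0.0000, -0.2357, 0.9428, -0.2357).
e_1·w_2 = 0.0000·(-1) + (-0.2357)·(-2) + 0.9428·4 + (-0.2357)·(-1) = 4.4783.
u_2 = w_2 − 4.4783·e_1 = (-1.0000, -0.9444, -0.2222, 0.0556).

u_2 = (-1.0000, -0.9444, -0.2222, 0.0556)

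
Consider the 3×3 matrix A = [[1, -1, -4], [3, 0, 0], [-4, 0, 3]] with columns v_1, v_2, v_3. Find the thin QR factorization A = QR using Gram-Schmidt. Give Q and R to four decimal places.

Q = [[0.1961, -0.9806, 0.0000], [0.5883, 0.1177, 0.8000], [-0.7845, -0.1569, 0.6000]], R = [[5.0990, -0.1961, -3.1379], [0.0000, 0.9806, 3.4516], [0.0000, 0.0000, 1.8000]]

v_1 = (1, 3, -4); ‖v_1‖ = 5.0990, so q_1 = (0.1961, 0.5883, -0.7845).
q_1·v_2 = 0.1961·(-1) + 0.5883·0 + (-0.7845)·0 = -0.1961.
u_2 = v_2 + 0.1961·q_1 = (-0.9615, 0.1154, -0.1538).
‖u_2‖ = 0.9806, so q_2 = (-0.9806, 0.1177, -0.1569).
q_1·v_3 = 0.1961·(-4) + 0.5883·0 + (-0.7845)·3 = -3.1379; q_2·v_3 = (-0.9806)·(-4) + 0.1177·0 + (-0.1569)·3 = 3.4516.
u_3 = v_3 + 3.1379·q_1 − 3.4516·q_2 = (0.0000, 1.4400, 1.0800).
‖u_3‖ = 1.8000, so q_3 = (0.0000, 0.8000, 0.6000).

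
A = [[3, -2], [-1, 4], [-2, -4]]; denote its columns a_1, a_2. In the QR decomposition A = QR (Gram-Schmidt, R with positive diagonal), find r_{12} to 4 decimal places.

a_1 = (3, -1, -2); ‖a_1‖ = 3.7417, so e_1 = (0.8018, -0.2673, -0.5345).
r_{12} = e_1·a_2 = -0.5345.

r_{12} = -0.5345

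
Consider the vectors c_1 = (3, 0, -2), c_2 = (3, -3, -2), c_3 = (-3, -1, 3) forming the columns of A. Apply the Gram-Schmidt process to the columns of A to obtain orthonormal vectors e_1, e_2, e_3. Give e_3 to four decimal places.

e_1 = c_1/‖c_1‖ = (3, 0, -2)/3.6056 = (0.8321, 0.0000, -0.5547).
r_{12} = e_1·c_2 = 3.6056.
u_2 = c_2 − 3.6056·e_1 = (0.0000, -3.0000, 0.0000).
‖u_2‖ = 3.0000, so e_2 = (0.0000, -1.0000, 0.0000).
r_{13} = e_1·c_3 = -4.1603; r_{23} = e_2·c_3 = 1.0000.
u_3 = c_3 + 4.1603·e_1 − 1.0000·e_2 = (0.4615, 0.0000, 0.6923).
‖u_3‖ = 0.8321, so e_3 = (0.5547, 0.0000, 0.8321).

e_3 = (0.5547, 0.0000, 0.8321)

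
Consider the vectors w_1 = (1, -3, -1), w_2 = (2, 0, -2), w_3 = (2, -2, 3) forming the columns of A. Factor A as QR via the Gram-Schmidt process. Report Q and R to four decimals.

e_1 = w_1/‖w_1‖ = (1, -3, -1)/3.3166 = (0.3015, -0.9045, -0.3015).
r_{12} = e_1·w_2 = 1.2060.
u_2 = w_2 − 1.2060·e_1 = (1.6364, 1.0909, -1.6364).
‖u_2‖ = 2.5584, so e_2 = (0.6396, 0.4264, -0.6396).
r_{13} = e_1·w_3 = 1.5076; r_{23} = e_2·w_3 = -1.4924.
u_3 = w_3 − 1.5076·e_1 + 1.4924·e_2 = (2.5000, 0.0000, 2.5000).
‖u_3‖ = 3.5355, so e_3 = (0.7071, 0.0000, 0.7071).

Q = [[0.3015, 0.6396, 0.7071], [-0.9045, 0.4264, 0.0000], [-0.3015, -0.6396, 0.7071]], R = [[3.3166, 1.2060, 1.5076], [0.0000, 2.5584, -1.4924], [0.0000, 0.0000, 3.5355]]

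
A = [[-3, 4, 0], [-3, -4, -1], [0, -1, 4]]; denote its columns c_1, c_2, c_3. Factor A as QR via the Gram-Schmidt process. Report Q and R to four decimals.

c_1 = (-3, -3, 0); ‖c_1‖ = 4.2426, so q_1 = (-0.7071, -0.7071, 0.0000).
q_1·c_2 = (-0.7071)·4 + (-0.7071)·(-4) + 0.0000·(-1) = 0.0000.
u_2 = c_2 + 0.0000·q_1 = (4.0000, -4.0000, -1.0000).
‖u_2‖ = 5.7446, so q_2 = (0.6963, -0.6963, -0.1741).
q_1·c_3 = (-0.7071)·0 + (-0.7071)·(-1) + 0.0000·4 = 0.7071; q_2·c_3 = 0.6963·0 + (-0.6963)·(-1) + (-0.1741)·4 = 0.0000.
u_3 = c_3 − 0.7071·q_1 + 0.0000·q_2 = (0.5000, -0.5000, 4.0000).
‖u_3‖ = 4.0620, so q_3 = (0.1231, -0.1231, 0.9847).

Q = [[-0.7071, 0.6963, 0.1231], [-0.7071, -0.6963, -0.1231], [0.0000, -0.1741, 0.9847]], R = [[4.2426, 0.0000, 0.7071], [0.0000, 5.7446, 0.0000], [0.0000, 0.0000, 4.0620]]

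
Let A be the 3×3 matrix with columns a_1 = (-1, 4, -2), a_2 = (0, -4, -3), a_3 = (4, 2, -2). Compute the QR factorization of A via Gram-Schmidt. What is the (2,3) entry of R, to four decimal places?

e_1 = a_1/‖a_1‖ = (-1, 4, -2)/4.5826 = (-0.2182, 0.8729, -0.4364).
r_{12} = e_1·a_2 = -2.1822.
u_2 = a_2 + 2.1822·e_1 = (-0.4762, -2.0952, -3.9524).
‖u_2‖ = 4.4987, so e_2 = (-0.1059, -0.4657, -0.8786).
r_{23} = e_2·a_3 = 0.4022.

r_{23} = 0.4022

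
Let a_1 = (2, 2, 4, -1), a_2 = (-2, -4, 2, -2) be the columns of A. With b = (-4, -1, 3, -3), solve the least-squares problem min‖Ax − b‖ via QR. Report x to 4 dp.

e_1 = a_1/‖a_1‖ = (2, 2, 4, -1)/5.0000 = (0.4000, 0.4000, 0.8000, -0.2000).
r_{12} = e_1·a_2 = -0.4000.
u_2 = a_2 + 0.4000·e_1 = (-1.8400, -3.8400, 2.3200, -2.0800).
‖u_2‖ = 5.2764, so e_2 = (-0.3487, -0.7278, 0.4397, -0.3942).
Qᵀb = (1.0000, 4.6244).
Back-substitute: x_2 = 4.6244/5.2764 = 0.8764.
x_1 = (1.0000 + 0.4000·0.8764)/5.0000 = 0.2701.

x = (0.2701, 0.8764)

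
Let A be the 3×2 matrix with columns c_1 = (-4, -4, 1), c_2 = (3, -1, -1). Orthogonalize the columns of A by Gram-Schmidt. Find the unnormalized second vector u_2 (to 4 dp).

e_1 = c_1/‖c_1‖ = (-4, -4, 1)/5.7446 = (-0.6963, -0.6963, 0.1741).
r_{12} = e_1·c_2 = -1.5667.
u_2 = c_2 + 1.5667·e_1 = (1.9091, -2.0909, -0.7273).

u_2 = (1.9091, -2.0909, -0.7273)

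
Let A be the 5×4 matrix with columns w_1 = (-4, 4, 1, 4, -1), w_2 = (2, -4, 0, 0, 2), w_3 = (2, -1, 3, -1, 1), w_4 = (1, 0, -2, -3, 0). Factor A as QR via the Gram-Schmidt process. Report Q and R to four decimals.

Q = [[-0.5657, -0.0247, 0.2671, -0.1833], [0.5657, -0.5931, 0.1833, 0.3425], [0.1414, 0.1606, 0.9325, -0.1440], [0.5657, 0.6425, -0.1245, -0.2727], [-0.1414, 0.4572, 0.0996, 0.8683]], R = [[7.0711, -3.6770, -1.9799, -2.5456], [0.0000, 3.2373, 0.8402, -2.2735], [0.0000, 0.0000, 3.3725, -1.2245], [0.0000, 0.0000, 0.0000, 0.9229]]

e_1 = w_1/‖w_1‖ = (-4, 4, 1, 4, -1)/7.0711 = (-0.5657, 0.5657, 0.1414, 0.5657, -0.1414).
r_{12} = e_1·w_2 = -3.6770.
u_2 = w_2 + 3.6770·e_1 = (-0.0800, -1.9200, 0.5200, 2.0800, 1.4800).
‖u_2‖ = 3.2373, so e_2 = (-0.0247, -0.5931, 0.1606, 0.6425, 0.4572).
r_{13} = e_1·w_3 = -1.9799; r_{23} = e_2·w_3 = 0.8402.
u_3 = w_3 + 1.9799·e_1 − 0.8402·e_2 = (0.9008, 0.6183, 3.1450, -0.4198, 0.3359).
‖u_3‖ = 3.3725, so e_3 = (0.2671, 0.1833, 0.9325, -0.1245, 0.0996).
r_{14} = e_1·w_4 = -2.5456; r_{24} = e_2·w_4 = -2.2735; r_{34} = e_3·w_4 = -1.2245.
u_4 = w_4 + 2.5456·e_1 + 2.2735·e_2 + 1.2245·e_3 = (-0.1691, 0.3161, -0.1329, -0.2517, 0.8013).
‖u_4‖ = 0.9229, so e_4 = (-0.1833, 0.3425, -0.1440, -0.2727, 0.8683).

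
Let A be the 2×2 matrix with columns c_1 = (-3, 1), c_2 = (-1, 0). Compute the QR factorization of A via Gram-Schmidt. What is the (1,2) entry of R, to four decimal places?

r_{12} = 0.9487

e_1 = c_1/‖c_1‖ = (-3, 1)/3.1623 = (-0.9487, 0.3162).
r_{12} = e_1·c_2 = 0.9487.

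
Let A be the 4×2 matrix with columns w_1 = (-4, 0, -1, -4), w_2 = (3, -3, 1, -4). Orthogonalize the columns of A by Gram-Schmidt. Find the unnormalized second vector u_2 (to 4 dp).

u_2 = (3.3636, -3.0000, 1.0909, -3.6364)

e_1 = w_1/‖w_1‖ = (-4, 0, -1, -4)/5.7446 = (-0.6963, 0.0000, -0.1741, -0.6963).
r_{12} = e_1·w_2 = 0.5222.
u_2 = w_2 − 0.5222·e_1 = (3.3636, -3.0000, 1.0909, -3.6364).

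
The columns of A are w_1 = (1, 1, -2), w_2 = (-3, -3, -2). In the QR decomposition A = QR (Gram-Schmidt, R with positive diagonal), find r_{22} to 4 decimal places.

r_{22} = 4.6188

w_1 = (1, 1, -2); ‖w_1‖ = 2.4495, so e_1 = (0.4082, 0.4082, -0.8165).
e_1·w_2 = 0.4082·(-3) + 0.4082·(-3) + (-0.8165)·(-2) = -0.8165.
u_2 = w_2 + 0.8165·e_1 = (-2.6667, -2.6667, -2.6667).
r_{22} = ‖u_2‖ = 4.6188.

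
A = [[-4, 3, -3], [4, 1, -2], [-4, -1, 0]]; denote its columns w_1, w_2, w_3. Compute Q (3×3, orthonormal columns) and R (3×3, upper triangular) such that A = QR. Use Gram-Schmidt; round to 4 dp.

q_1 = w_1/‖w_1‖ = (-4, 4, -4)/6.9282 = (-0.5774, 0.5774, -0.5774).
r_{12} = q_1·w_2 = -0.5774.
u_2 = w_2 + 0.5774·q_1 = (2.6667, 1.3333, -1.3333).
‖u_2‖ = 3.2660, so q_2 = (0.8165, 0.4082, -0.4082).
r_{13} = q_1·w_3 = 0.5774; r_{23} = q_2·w_3 = -3.2660.
u_3 = w_3 − 0.5774·q_1 + 3.2660·q_2 = (0.0000, -1.0000, -1.0000).
‖u_3‖ = 1.4142, so q_3 = (0.0000, -0.7071, -0.7071).

Q = [[-0.5774, 0.8165, 0.0000], [0.5774, 0.4082, -0.7071], [-0.5774, -0.4082, -0.7071]], R = [[6.9282, -0.5774, 0.5774], [0.0000, 3.2660, -3.2660], [0.0000, 0.0000, 1.4142]]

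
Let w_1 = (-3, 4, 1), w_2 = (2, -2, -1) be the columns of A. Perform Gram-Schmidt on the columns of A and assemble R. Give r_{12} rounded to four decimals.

w_1 = (-3, 4, 1); ‖w_1‖ = 5.0990, so e_1 = (-0.5883, 0.7845, 0.1961).
r_{12} = e_1·w_2 = -2.9417.

r_{12} = -2.9417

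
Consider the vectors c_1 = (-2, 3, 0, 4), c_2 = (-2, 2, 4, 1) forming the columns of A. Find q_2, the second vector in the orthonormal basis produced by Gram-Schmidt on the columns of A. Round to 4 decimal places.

q_1 = c_1/‖c_1‖ = (-2, 3, 0, 4)/5.3852 = (-0.3714, 0.5571, 0.0000, 0.7428).
r_{12} = q_1·c_2 = 2.5997.
u_2 = c_2 − 2.5997·q_1 = (-1.0345, 0.5517, 4.0000, -0.9310).
‖u_2‖ = 4.2710, so q_2 = (-0.2422, 0.1292, 0.9366, -0.2180).

q_2 = (-0.2422, 0.1292, 0.9366, -0.2180)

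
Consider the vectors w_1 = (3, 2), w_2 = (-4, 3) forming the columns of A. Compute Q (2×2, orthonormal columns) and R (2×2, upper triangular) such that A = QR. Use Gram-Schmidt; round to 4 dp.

w_1 = (3, 2); ‖w_1‖ = 3.6056, so e_1 = (0.8321, 0.5547).
e_1·w_2 = 0.8321·(-4) + 0.5547·3 = -1.6641.
u_2 = w_2 + 1.6641·e_1 = (-2.6154, 3.9231).
‖u_2‖ = 4.7150, so e_2 = (-0.5547, 0.8321).

Q = [[0.8321, -0.5547], [0.5547, 0.8321]], R = [[3.6056, -1.6641], [0.0000, 4.7150]]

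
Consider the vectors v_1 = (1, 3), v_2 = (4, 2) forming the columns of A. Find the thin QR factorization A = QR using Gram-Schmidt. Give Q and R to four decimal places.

v_1 = (1, 3); ‖v_1‖ = 3.1623, so e_1 = (0.3162, 0.9487).
e_1·v_2 = 0.3162·4 + 0.9487·2 = 3.1623.
u_2 = v_2 − 3.1623·e_1 = (3.0000, -1.0000).
‖u_2‖ = 3.1623, so e_2 = (0.9487, -0.3162).

Q = [[0.3162, 0.9487], [0.9487, -0.3162]], R = [[3.1623, 3.1623], [0.0000, 3.1623]]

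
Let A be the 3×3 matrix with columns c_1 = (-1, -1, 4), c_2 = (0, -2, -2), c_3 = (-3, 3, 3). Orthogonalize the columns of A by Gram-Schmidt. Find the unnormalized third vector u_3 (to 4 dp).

u_3 = (-2.7778, 0.5556, -0.5556)

c_1 = (-1, -1, 4); ‖c_1‖ = 4.2426, so e_1 = (-0.2357, -0.2357, 0.9428).
e_1·c_2 = (-0.2357)·0 + (-0.2357)·(-2) + 0.9428·(-2) = -1.4142.
u_2 = c_2 + 1.4142·e_1 = (-0.3333, -2.3333, -0.6667).
‖u_2‖ = 2.4495, so e_2 = (-0.1361, -0.9526, -0.2722).
e_1·c_3 = (-0.2357)·(-3) + (-0.2357)·3 + 0.9428·3 = 2.8284; e_2·c_3 = (-0.1361)·(-3) + (-0.9526)·3 + (-0.2722)·3 = -3.2660.
u_3 = c_3 − 2.8284·e_1 + 3.2660·e_2 = (-2.7778, 0.5556, -0.5556).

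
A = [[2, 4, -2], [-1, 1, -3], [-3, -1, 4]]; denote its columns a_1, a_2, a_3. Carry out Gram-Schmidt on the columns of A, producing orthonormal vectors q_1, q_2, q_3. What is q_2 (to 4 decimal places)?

q_2 = (0.7804, 0.5203, 0.3468)

a_1 = (2, -1, -3); ‖a_1‖ = 3.7417, so q_1 = (0.5345, -0.2673, -0.8018).
q_1·a_2 = 0.5345·4 + (-0.2673)·1 + (-0.8018)·(-1) = 2.6726.
u_2 = a_2 − 2.6726·q_1 = (2.5714, 1.7143, 1.1429).
‖u_2‖ = 3.2950, so q_2 = (0.7804, 0.5203, 0.3468).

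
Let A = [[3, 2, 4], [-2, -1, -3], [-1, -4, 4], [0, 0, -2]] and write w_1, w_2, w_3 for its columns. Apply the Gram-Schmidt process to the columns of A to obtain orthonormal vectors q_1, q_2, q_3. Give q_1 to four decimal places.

w_1 = (3, -2, -1, 0); ‖w_1‖ = 3.7417, so q_1 = (0.8018, -0.5345, -0.2673, 0.0000).

q_1 = (0.8018, -0.5345, -0.2673, 0.0000)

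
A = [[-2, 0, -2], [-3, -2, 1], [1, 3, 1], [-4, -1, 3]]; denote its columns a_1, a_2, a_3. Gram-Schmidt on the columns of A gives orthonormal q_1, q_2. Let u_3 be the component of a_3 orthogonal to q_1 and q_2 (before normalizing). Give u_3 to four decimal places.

u_3 = (-2.9084, 0.1952, 0.6175, 1.4622)

a_1 = (-2, -3, 1, -4); ‖a_1‖ = 5.4772, so q_1 = (-0.3651, -0.5477, 0.1826, -0.7303).
q_1·a_2 = (-0.3651)·0 + (-0.5477)·(-2) + 0.1826·3 + (-0.7303)·(-1) = 2.3735.
u_2 = a_2 − 2.3735·q_1 = (0.8667, -0.7000, 2.5667, 0.7333).
‖u_2‖ = 2.8925, so q_2 = (0.2996, -0.2420, 0.8873, 0.2535).
q_1·a_3 = (-0.3651)·(-2) + (-0.5477)·1 + 0.1826·1 + (-0.7303)·3 = -1.8257; q_2·a_3 = 0.2996·(-2) + (-0.2420)·1 + 0.8873·1 + 0.2535·3 = 0.8067.
u_3 = a_3 + 1.8257·q_1 − 0.8067·q_2 = (-2.9084, 0.1952, 0.6175, 1.4622).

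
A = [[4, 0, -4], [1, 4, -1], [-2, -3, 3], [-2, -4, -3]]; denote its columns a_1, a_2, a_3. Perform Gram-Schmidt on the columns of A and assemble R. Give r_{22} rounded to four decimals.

a_1 = (4, 1, -2, -2); ‖a_1‖ = 5.0000, so q_1 = (0.8000, 0.2000, -0.4000, -0.4000).
q_1·a_2 = 0.8000·0 + 0.2000·4 + (-0.4000)·(-3) + (-0.4000)·(-4) = 3.6000.
u_2 = a_2 − 3.6000·q_1 = (-2.8800, 3.2800, -1.5600, -2.5600).
r_{22} = ‖u_2‖ = 5.2953.

r_{22} = 5.2953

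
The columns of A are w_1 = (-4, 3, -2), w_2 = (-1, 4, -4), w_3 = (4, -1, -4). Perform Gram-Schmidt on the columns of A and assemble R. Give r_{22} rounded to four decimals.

q_1 = w_1/‖w_1‖ = (-4, 3, -2)/5.3852 = (-0.7428, 0.5571, -0.3714).
r_{12} = q_1·w_2 = 4.4567.
u_2 = w_2 − 4.4567·q_1 = (2.3103, 1.5172, -2.3448).
r_{22} = ‖u_2‖ = 3.6246.

r_{22} = 3.6246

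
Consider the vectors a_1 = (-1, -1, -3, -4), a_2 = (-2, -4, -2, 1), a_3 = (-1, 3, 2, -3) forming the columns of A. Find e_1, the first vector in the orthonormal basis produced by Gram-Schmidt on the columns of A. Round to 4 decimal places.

e_1 = (-0.1925, -0.1925, -0.5774, -0.7698)

e_1 = a_1/‖a_1‖ = (-1, -1, -3, -4)/5.1962 = (-0.1925, -0.1925, -0.5774, -0.7698).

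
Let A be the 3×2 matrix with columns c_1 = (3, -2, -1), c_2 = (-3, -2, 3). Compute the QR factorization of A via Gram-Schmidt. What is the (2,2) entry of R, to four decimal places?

c_1 = (3, -2, -1); ‖c_1‖ = 3.7417, so q_1 = (0.8018, -0.5345, -0.2673).
q_1·c_2 = 0.8018·(-3) + (-0.5345)·(-2) + (-0.2673)·3 = -2.1381.
u_2 = c_2 + 2.1381·q_1 = (-1.2857, -3.1429, 2.4286).
r_{22} = ‖u_2‖ = 4.1748.

r_{22} = 4.1748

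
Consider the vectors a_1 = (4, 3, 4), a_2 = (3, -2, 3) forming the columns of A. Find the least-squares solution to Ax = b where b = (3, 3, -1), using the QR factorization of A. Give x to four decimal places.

e_1 = a_1/‖a_1‖ = (4, 3, 4)/6.4031 = (0.6247, 0.4685, 0.6247).
r_{12} = e_1·a_2 = 2.8111.
u_2 = a_2 − 2.8111·e_1 = (1.2439, -3.3171, 1.2439).
‖u_2‖ = 3.7547, so e_2 = (0.3313, -0.8835, 0.3313).
Qᵀb = (2.6550, -1.9878).
Back-substitute: x_2 = -1.9878/3.7547 = -0.5294.
x_1 = (2.6550 − 2.8111·(-0.5294))/6.4031 = 0.6471.

x = (0.6471, -0.5294)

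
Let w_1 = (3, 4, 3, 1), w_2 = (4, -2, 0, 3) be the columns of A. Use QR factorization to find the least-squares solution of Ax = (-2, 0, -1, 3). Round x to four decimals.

w_1 = (3, 4, 3, 1); ‖w_1‖ = 5.9161, so e_1 = (0.5071, 0.6761, 0.5071, 0.1690).
e_1·w_2 = 0.5071·4 + 0.6761·(-2) + 0.5071·0 + 0.1690·3 = 1.1832.
u_2 = w_2 − 1.1832·e_1 = (3.4000, -2.8000, -0.6000, 2.8000).
‖u_2‖ = 5.2536, so e_2 = (0.6472, -0.5330, -0.1142, 0.5330).
Qᵀb = (-1.0142, 0.4188).
Back-substitute: x_2 = 0.4188/5.2536 = 0.0797.
x_1 = (-1.0142 − 1.1832·0.0797)/5.9161 = -0.1874.

x = (-0.1874, 0.0797)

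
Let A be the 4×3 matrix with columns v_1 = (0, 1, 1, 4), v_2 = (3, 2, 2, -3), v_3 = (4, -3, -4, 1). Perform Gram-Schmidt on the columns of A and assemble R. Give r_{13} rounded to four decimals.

r_{13} = -0.7071

e_1 = v_1/‖v_1‖ = (0, 1, 1, 4)/4.2426 = (0.0000, 0.2357, 0.2357, 0.9428).
r_{13} = e_1·v_3 = -0.7071.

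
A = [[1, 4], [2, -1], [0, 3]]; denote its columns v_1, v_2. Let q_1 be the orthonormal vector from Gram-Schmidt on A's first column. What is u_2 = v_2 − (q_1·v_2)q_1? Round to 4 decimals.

u_2 = (3.6000, -1.8000, 3.0000)

v_1 = (1, 2, 0); ‖v_1‖ = 2.2361, so q_1 = (0.4472, 0.8944, 0.0000).
q_1·v_2 = 0.4472·4 + 0.8944·(-1) + 0.0000·3 = 0.8944.
u_2 = v_2 − 0.8944·q_1 = (3.6000, -1.8000, 3.0000).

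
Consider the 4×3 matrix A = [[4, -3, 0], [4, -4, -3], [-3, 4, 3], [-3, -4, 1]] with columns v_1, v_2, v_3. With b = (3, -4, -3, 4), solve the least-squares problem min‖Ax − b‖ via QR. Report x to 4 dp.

x = (-0.0163, -0.7904, 1.1798)

e_1 = v_1/‖v_1‖ = (4, 4, -3, -3)/7.0711 = (0.5657, 0.5657, -0.4243, -0.4243).
r_{12} = e_1·v_2 = -3.9598.
u_2 = v_2 + 3.9598·e_1 = (-0.7600, -1.7600, 2.3200, -5.6800).
‖u_2‖ = 6.4281, so e_2 = (-0.1182, -0.2738, 0.3609, -0.8836).
r_{13} = e_1·v_3 = -3.3941; r_{23} = e_2·v_3 = 1.0205.
u_3 = v_3 + 3.3941·e_1 − 1.0205·e_2 = (2.0407, -0.8006, 1.1917, 0.4618).
‖u_3‖ = 2.5374, so e_3 = (0.8042, -0.3155, 0.4696, 0.1820).
Qᵀb = (-0.9899, -3.8768, 2.9937).
Back-substitute: x_3 = 2.9937/2.5374 = 1.1798.
x_2 = (-3.8768 − 1.0205·1.1798)/6.4281 = -0.7904.
x_1 = (-0.9899 + 3.9598·(-0.7904) + 3.3941·1.1798)/7.0711 = -0.0163.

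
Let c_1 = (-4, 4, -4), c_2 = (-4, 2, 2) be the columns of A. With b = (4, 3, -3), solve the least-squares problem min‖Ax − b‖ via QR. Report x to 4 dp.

x = (0.5000, -1.0000)

q_1 = c_1/‖c_1‖ = (-4, 4, -4)/6.9282 = (-0.5774, 0.5774, -0.5774).
r_{12} = q_1·c_2 = 2.3094.
u_2 = c_2 − 2.3094·q_1 = (-2.6667, 0.6667, 3.3333).
‖u_2‖ = 4.3205, so q_2 = (-0.6172, 0.1543, 0.7715).
Qᵀb = (1.1547, -4.3205).
Back-substitute: x_2 = -4.3205/4.3205 = -1.0000.
x_1 = (1.1547 − 2.3094·(-1.0000))/6.9282 = 0.5000.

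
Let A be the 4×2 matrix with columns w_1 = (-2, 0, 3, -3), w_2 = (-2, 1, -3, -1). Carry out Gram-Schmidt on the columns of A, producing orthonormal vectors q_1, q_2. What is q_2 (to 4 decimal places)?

q_2 = (-0.5668, 0.2598, -0.7085, -0.3306)

w_1 = (-2, 0, 3, -3); ‖w_1‖ = 4.6904, so q_1 = (-0.4264, 0.0000, 0.6396, -0.6396).
q_1·w_2 = (-0.4264)·(-2) + 0.0000·1 + 0.6396·(-3) + (-0.6396)·(-1) = -0.4264.
u_2 = w_2 + 0.4264·q_1 = (-2.1818, 1.0000, -2.7273, -1.2727).
‖u_2‖ = 3.8494, so q_2 = (-0.5668, 0.2598, -0.7085, -0.3306).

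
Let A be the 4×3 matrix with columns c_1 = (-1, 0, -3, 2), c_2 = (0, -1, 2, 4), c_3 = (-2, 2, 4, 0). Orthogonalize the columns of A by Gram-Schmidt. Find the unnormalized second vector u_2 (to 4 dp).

u_2 = (0.1429, -1.0000, 2.4286, 3.7143)

q_1 = c_1/‖c_1‖ = (-1, 0, -3, 2)/3.7417 = (-0.2673, 0.0000, -0.8018, 0.5345).
r_{12} = q_1·c_2 = 0.5345.
u_2 = c_2 − 0.5345·q_1 = (0.1429, -1.0000, 2.4286, 3.7143).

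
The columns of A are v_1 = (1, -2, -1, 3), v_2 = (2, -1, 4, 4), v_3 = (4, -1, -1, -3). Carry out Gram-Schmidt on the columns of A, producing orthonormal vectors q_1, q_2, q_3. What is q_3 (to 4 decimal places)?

q_3 = (0.8625, -0.2267, -0.0370, -0.4509)

v_1 = (1, -2, -1, 3); ‖v_1‖ = 3.8730, so q_1 = (0.2582, -0.5164, -0.2582, 0.7746).
q_1·v_2 = 0.2582·2 + (-0.5164)·(-1) + (-0.2582)·4 + 0.7746·4 = 3.0984.
u_2 = v_2 − 3.0984·q_1 = (1.2000, 0.6000, 4.8000, 1.6000).
‖u_2‖ = 5.2345, so q_2 = (0.2292, 0.1146, 0.9170, 0.3057).
q_1·v_3 = 0.2582·4 + (-0.5164)·(-1) + (-0.2582)·(-1) + 0.7746·(-3) = -0.5164; q_2·v_3 = 0.2292·4 + 0.1146·(-1) + 0.9170·(-1) + 0.3057·(-3) = -1.0316.
u_3 = v_3 + 0.5164·q_1 + 1.0316·q_2 = (4.3698, -1.1484, -0.1873, -2.2847).
‖u_3‖ = 5.0665, so q_3 = (0.8625, -0.2267, -0.0370, -0.4509).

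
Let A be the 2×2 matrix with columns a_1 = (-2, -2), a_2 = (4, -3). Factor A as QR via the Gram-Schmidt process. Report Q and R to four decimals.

Q = [[-0.7071, 0.7071], [-0.7071, -0.7071]], R = [[2.8284, -0.7071], [0.0000, 4.9497]]

a_1 = (-2, -2); ‖a_1‖ = 2.8284, so e_1 = (-0.7071, -0.7071).
e_1·a_2 = (-0.7071)·4 + (-0.7071)·(-3) = -0.7071.
u_2 = a_2 + 0.7071·e_1 = (3.5000, -3.5000).
‖u_2‖ = 4.9497, so e_2 = (0.7071, -0.7071).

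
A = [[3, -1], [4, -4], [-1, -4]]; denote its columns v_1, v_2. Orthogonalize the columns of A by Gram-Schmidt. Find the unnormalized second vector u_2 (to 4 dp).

v_1 = (3, 4, -1); ‖v_1‖ = 5.0990, so e_1 = (0.5883, 0.7845, -0.1961).
e_1·v_2 = 0.5883·(-1) + 0.7845·(-4) + (-0.1961)·(-4) = -2.9417.
u_2 = v_2 + 2.9417·e_1 = (0.7308, -1.6923, -4.5769).

u_2 = (0.7308, -1.6923, -4.5769)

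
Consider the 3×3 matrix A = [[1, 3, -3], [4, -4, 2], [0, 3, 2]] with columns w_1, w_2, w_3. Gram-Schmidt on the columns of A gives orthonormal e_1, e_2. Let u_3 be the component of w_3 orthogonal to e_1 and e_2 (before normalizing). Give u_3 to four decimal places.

w_1 = (1, 4, 0); ‖w_1‖ = 4.1231, so e_1 = (0.2425, 0.9701, 0.0000).
e_1·w_2 = 0.2425·3 + 0.9701·(-4) + 0.0000·3 = -3.1530.
u_2 = w_2 + 3.1530·e_1 = (3.7647, -0.9412, 3.0000).
‖u_2‖ = 4.9050, so e_2 = (0.7675, -0.1919, 0.6116).
e_1·w_3 = 0.2425·(-3) + 0.9701·2 + 0.0000·2 = 1.2127; e_2·w_3 = 0.7675·(-3) + (-0.1919)·2 + 0.6116·2 = -1.4631.
u_3 = w_3 − 1.2127·e_1 + 1.4631·e_2 = (-2.1711, 0.5428, 2.8949).

u_3 = (-2.1711, 0.5428, 2.8949)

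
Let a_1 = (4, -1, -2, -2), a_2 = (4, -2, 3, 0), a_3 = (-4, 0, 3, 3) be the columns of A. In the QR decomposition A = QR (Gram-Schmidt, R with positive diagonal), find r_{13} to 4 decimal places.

r_{13} = -5.6000

e_1 = a_1/‖a_1‖ = (4, -1, -2, -2)/5.0000 = (0.8000, -0.2000, -0.4000, -0.4000).
r_{13} = e_1·a_3 = -5.6000.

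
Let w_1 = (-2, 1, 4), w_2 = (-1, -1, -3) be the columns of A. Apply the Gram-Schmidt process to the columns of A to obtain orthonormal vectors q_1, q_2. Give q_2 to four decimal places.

q_1 = w_1/‖w_1‖ = (-2, 1, 4)/4.5826 = (-0.4364, 0.2182, 0.8729).
r_{12} = q_1·w_2 = -2.4004.
u_2 = w_2 + 2.4004·q_1 = (-2.0476, -0.4762, -0.9048).
‖u_2‖ = 2.2887, so q_2 = (-0.8947, -0.2081, -0.3953).

q_2 = (-0.8947, -0.2081, -0.3953)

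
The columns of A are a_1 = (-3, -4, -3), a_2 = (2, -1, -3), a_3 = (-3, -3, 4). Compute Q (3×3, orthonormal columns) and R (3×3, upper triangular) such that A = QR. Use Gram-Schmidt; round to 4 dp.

Q = [[-0.5145, 0.7386, 0.4355], [-0.6860, -0.0498, -0.7259], [-0.5145, -0.6723, 0.5323]], R = [[5.8310, 1.2005, 1.5435], [0.0000, 3.5438, -4.7556], [0.0000, 0.0000, 3.0004]]

q_1 = a_1/‖a_1‖ = (-3, -4, -3)/5.8310 = (-0.5145, -0.6860, -0.5145).
r_{12} = q_1·a_2 = 1.2005.
u_2 = a_2 − 1.2005·q_1 = (2.6176, -0.1765, -2.3824).
‖u_2‖ = 3.5438, so q_2 = (0.7386, -0.0498, -0.6723).
r_{13} = q_1·a_3 = 1.5435; r_{23} = q_2·a_3 = -4.7556.
u_3 = a_3 − 1.5435·q_1 + 4.7556·q_2 = (1.3068, -2.1780, 1.5972).
‖u_3‖ = 3.0004, so q_3 = (0.4355, -0.7259, 0.5323).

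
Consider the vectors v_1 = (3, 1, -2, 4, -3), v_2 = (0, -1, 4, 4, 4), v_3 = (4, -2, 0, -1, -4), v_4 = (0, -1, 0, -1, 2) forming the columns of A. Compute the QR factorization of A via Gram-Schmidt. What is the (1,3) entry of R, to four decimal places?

r_{13} = 2.8823

e_1 = v_1/‖v_1‖ = (3, 1, -2, 4, -3)/6.2450 = (0.4804, 0.1601, -0.3203, 0.6405, -0.4804).
r_{13} = e_1·v_3 = 2.8823.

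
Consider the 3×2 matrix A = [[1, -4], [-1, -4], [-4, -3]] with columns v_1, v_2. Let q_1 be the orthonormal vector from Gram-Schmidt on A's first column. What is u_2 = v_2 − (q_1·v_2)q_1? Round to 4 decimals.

v_1 = (1, -1, -4); ‖v_1‖ = 4.2426, so q_1 = (0.2357, -0.2357, -0.9428).
q_1·v_2 = 0.2357·(-4) + (-0.2357)·(-4) + (-0.9428)·(-3) = 2.8284.
u_2 = v_2 − 2.8284·q_1 = (-4.6667, -3.3333, -0.3333).

u_2 = (-4.6667, -3.3333, -0.3333)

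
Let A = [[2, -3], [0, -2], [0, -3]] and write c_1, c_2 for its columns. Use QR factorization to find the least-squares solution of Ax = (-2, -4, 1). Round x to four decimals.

q_1 = c_1/‖c_1‖ = (2, 0, 0)/2.0000 = (1.0000, 0.0000, 0.0000).
r_{12} = q_1·c_2 = -3.0000.
u_2 = c_2 + 3.0000·q_1 = (0.0000, -2.0000, -3.0000).
‖u_2‖ = 3.6056, so q_2 = (0.0000, -0.5547, -0.8321).
Qᵀb = (-2.0000, 1.3868).
Back-substitute: x_2 = 1.3868/3.6056 = 0.3846.
x_1 = (-2.0000 + 3.0000·0.3846)/2.0000 = -0.4231.

x = (-0.4231, 0.3846)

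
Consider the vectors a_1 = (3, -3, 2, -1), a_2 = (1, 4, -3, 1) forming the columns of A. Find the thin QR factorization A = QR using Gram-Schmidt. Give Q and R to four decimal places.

a_1 = (3, -3, 2, -1); ‖a_1‖ = 4.7958, so q_1 = (0.6255, -0.6255, 0.4170, -0.2085).
q_1·a_2 = 0.6255·1 + (-0.6255)·4 + 0.4170·(-3) + (-0.2085)·1 = -3.3362.
u_2 = a_2 + 3.3362·q_1 = (3.0870, 1.9130, -1.6087, 0.3043).
‖u_2‖ = 3.9837, so q_2 = (0.7749, 0.4802, -0.4038, 0.0764).

Q = [[0.6255, 0.7749], [-0.6255, 0.4802], [0.4170, -0.4038], [-0.2085, 0.0764]], R = [[4.7958, -3.3362], [0.0000, 3.9837]]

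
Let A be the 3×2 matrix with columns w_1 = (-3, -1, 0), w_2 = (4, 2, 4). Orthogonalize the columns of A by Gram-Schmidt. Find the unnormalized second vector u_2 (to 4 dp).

u_2 = (-0.2000, 0.6000, 4.0000)

w_1 = (-3, -1, 0); ‖w_1‖ = 3.1623, so e_1 = (-0.9487, -0.3162, 0.0000).
e_1·w_2 = (-0.9487)·4 + (-0.3162)·2 + 0.0000·4 = -4.4272.
u_2 = w_2 + 4.4272·e_1 = (-0.2000, 0.6000, 4.0000).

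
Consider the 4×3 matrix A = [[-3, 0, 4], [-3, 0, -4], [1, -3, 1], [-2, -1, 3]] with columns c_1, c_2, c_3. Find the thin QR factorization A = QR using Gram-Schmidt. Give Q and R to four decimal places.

c_1 = (-3, -3, 1, -2); ‖c_1‖ = 4.7958, so q_1 = (-0.6255, -0.6255, 0.2085, -0.4170).
q_1·c_2 = (-0.6255)·0 + (-0.6255)·0 + 0.2085·(-3) + (-0.4170)·(-1) = -0.2085.
u_2 = c_2 + 0.2085·q_1 = (-0.1304, -0.1304, -2.9565, -1.0870).
‖u_2‖ = 3.1554, so q_2 = (-0.0413, -0.0413, -0.9370, -0.3445).
q_1·c_3 = (-0.6255)·4 + (-0.6255)·(-4) + 0.2085·1 + (-0.4170)·3 = -1.0426; q_2·c_3 = (-0.0413)·4 + (-0.0413)·(-4) + (-0.9370)·1 + (-0.3445)·3 = -1.9704.
u_3 = c_3 + 1.0426·q_1 + 1.9704·q_2 = (3.2664, -4.7336, -0.6288, 1.8865).
‖u_3‖ = 6.0853, so q_3 = (0.5368, -0.7779, -0.1033, 0.3100).

Q = [[-0.6255, -0.0413, 0.5368], [-0.6255, -0.0413, -0.7779], [0.2085, -0.9370, -0.1033], [-0.4170, -0.3445, 0.3100]], R = [[4.7958, -0.2085, -1.0426], [0.0000, 3.1554, -1.9704], [0.0000, 0.0000, 6.0853]]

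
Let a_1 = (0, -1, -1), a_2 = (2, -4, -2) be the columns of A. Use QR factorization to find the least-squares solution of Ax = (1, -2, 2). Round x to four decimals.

a_1 = (0, -1, -1); ‖a_1‖ = 1.4142, so q_1 = (0.0000, -0.7071, -0.7071).
q_1·a_2 = 0.0000·2 + (-0.7071)·(-4) + (-0.7071)·(-2) = 4.2426.
u_2 = a_2 − 4.2426·q_1 = (2.0000, -1.0000, 1.0000).
‖u_2‖ = 2.4495, so q_2 = (0.8165, -0.4082, 0.4082).
Qᵀb = (0.0000, 2.4495).
Back-substitute: x_2 = 2.4495/2.4495 = 1.0000.
x_1 = (0.0000 − 4.2426·1.0000)/1.4142 = -3.0000.

x = (-3.0000, 1.0000)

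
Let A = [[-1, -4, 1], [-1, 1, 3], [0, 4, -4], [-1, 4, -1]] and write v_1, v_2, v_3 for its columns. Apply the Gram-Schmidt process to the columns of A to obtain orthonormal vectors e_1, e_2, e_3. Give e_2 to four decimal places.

v_1 = (-1, -1, 0, -1); ‖v_1‖ = 1.7321, so e_1 = (-0.5774, -0.5774, 0.0000, -0.5774).
e_1·v_2 = (-0.5774)·(-4) + (-0.5774)·1 + 0.0000·4 + (-0.5774)·4 = -0.5774.
u_2 = v_2 + 0.5774·e_1 = (-4.3333, 0.6667, 4.0000, 3.6667).
‖u_2‖ = 6.9761, so e_2 = (-0.6212, 0.0956, 0.5734, 0.5256).

e_2 = (-0.6212, 0.0956, 0.5734, 0.5256)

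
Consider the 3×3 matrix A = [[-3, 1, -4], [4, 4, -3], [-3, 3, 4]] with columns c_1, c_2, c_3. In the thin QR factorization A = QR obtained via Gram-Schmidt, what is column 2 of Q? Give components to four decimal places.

e_2 = (0.2678, 0.6985, 0.6636)

e_1 = c_1/‖c_1‖ = (-3, 4, -3)/5.8310 = (-0.5145, 0.6860, -0.5145).
r_{12} = e_1·c_2 = 0.6860.
u_2 = c_2 − 0.6860·e_1 = (1.3529, 3.5294, 3.3529).
‖u_2‖ = 5.0527, so e_2 = (0.2678, 0.6985, 0.6636).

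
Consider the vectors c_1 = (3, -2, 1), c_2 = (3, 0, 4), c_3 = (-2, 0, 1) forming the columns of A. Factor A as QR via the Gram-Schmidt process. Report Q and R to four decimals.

c_1 = (3, -2, 1); ‖c_1‖ = 3.7417, so q_1 = (0.8018, -0.5345, 0.2673).
q_1·c_2 = 0.8018·3 + (-0.5345)·0 + 0.2673·4 = 3.4744.
u_2 = c_2 − 3.4744·q_1 = (0.2143, 1.8571, 3.0714).
‖u_2‖ = 3.5956, so q_2 = (0.0596, 0.5165, 0.8542).
q_1·c_3 = 0.8018·(-2) + (-0.5345)·0 + 0.2673·1 = -1.3363; q_2·c_3 = 0.0596·(-2) + 0.5165·0 + 0.8542·1 = 0.7350.
u_3 = c_3 + 1.3363·q_1 − 0.7350·q_2 = (-0.9724, -1.0939, 0.7293).
‖u_3‖ = 1.6352, so q_3 = (-0.5946, -0.6690, 0.4460).

Q = [[0.8018, 0.0596, -0.5946], [-0.5345, 0.5165, -0.6690], [0.2673, 0.8542, 0.4460]], R = [[3.7417, 3.4744, -1.3363], [0.0000, 3.5956, 0.7350], [0.0000, 0.0000, 1.6352]]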